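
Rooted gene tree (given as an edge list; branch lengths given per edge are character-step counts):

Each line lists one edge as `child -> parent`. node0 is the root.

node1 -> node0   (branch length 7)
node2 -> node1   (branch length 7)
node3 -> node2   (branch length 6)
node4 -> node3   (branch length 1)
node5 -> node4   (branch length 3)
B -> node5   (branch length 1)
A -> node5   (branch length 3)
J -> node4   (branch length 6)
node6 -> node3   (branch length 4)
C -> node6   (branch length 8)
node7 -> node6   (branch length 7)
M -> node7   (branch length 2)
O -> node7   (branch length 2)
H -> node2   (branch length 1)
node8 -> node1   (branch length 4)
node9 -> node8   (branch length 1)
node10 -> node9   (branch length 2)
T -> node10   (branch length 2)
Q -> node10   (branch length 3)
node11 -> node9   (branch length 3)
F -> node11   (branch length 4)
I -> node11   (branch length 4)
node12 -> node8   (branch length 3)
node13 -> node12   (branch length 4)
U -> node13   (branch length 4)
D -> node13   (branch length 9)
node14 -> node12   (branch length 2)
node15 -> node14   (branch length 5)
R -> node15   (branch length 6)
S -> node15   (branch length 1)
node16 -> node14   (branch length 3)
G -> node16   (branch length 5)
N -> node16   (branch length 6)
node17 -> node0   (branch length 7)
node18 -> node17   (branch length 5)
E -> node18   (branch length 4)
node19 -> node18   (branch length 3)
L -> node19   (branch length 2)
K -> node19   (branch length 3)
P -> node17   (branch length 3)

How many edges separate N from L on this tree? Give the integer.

10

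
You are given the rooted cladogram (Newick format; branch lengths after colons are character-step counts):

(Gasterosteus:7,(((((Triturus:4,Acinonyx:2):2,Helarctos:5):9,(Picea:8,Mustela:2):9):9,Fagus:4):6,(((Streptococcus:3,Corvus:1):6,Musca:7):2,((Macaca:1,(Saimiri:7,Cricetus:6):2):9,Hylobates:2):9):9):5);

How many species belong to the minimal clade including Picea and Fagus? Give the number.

6

The MRCA of Picea and Fagus is the node subtending ((((Triturus,Acinonyx),Helarctos),(Picea,Mustela)),Fagus).
That clade contains 6 terminal taxa: Acinonyx, Fagus, Helarctos, Mustela, Picea, Triturus.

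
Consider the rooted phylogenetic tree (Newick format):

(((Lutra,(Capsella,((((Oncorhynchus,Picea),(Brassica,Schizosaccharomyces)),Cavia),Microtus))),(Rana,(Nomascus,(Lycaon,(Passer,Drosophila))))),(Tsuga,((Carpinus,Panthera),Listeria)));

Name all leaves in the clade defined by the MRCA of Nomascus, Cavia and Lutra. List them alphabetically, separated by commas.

Brassica, Capsella, Cavia, Drosophila, Lutra, Lycaon, Microtus, Nomascus, Oncorhynchus, Passer, Picea, Rana, Schizosaccharomyces

Tracing Nomascus: it sits inside (Nomascus,(Lycaon,(Passer,Drosophila))).
Tracing Cavia: it sits inside (((Oncorhynchus,Picea),(Brassica,Schizosaccharomyces)),Cavia).
Tracing Lutra: it sits inside (Lutra,(Capsella,((((Oncorhynchus,Picea),(Brassica,Schizosaccharomyces)),Cavia),Microtus))).
The smallest clade enclosing all 3 is ((Lutra,(Capsella,((((Oncorhynchus,Picea),(Brassica,Schizosaccharomyces)),Cavia),Microtus))),(Rana,(Nomascus,(Lycaon,(Passer,Drosophila))))); the answer is its 13 terminal taxa in alphabetical order.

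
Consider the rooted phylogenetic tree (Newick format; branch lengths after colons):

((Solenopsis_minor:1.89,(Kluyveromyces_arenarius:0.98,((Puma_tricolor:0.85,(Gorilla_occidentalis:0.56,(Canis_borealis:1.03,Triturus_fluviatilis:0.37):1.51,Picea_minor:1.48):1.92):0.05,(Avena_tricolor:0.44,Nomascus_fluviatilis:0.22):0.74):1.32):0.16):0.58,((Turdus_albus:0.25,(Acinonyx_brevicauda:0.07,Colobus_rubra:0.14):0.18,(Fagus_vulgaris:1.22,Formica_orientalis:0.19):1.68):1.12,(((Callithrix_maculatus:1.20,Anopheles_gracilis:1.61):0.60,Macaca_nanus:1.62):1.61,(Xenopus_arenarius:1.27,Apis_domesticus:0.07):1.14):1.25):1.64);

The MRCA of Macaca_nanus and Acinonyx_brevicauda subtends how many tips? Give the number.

10

The MRCA of Macaca_nanus and Acinonyx_brevicauda is the node subtending ((Turdus_albus,(Acinonyx_brevicauda,Colobus_rubra),(Fagus_vulgaris,Formica_orientalis)),(((Callithrix_maculatus,Anopheles_gracilis),Macaca_nanus),(Xenopus_arenarius,Apis_domesticus))).
That clade contains 10 terminal taxa: Acinonyx_brevicauda, Anopheles_gracilis, Apis_domesticus, Callithrix_maculatus, Colobus_rubra, Fagus_vulgaris, Formica_orientalis, Macaca_nanus, Turdus_albus, Xenopus_arenarius.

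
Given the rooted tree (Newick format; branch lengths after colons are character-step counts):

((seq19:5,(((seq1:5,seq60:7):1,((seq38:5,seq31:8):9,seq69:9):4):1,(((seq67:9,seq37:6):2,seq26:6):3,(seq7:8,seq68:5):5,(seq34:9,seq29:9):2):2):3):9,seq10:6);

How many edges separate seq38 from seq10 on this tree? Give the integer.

The MRCA of seq38 and seq10 is the root of the tree.
From seq38 up to that node: 6 branches. From seq10 up to the same node: 1 branch. Total: 6 + 1 = 7.

7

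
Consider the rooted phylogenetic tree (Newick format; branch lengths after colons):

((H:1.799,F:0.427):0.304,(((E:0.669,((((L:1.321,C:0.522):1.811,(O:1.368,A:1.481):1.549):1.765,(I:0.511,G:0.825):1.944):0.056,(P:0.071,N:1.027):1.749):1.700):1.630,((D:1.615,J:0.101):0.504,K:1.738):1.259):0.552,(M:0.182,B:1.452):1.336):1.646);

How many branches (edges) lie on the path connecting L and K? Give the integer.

8

The MRCA of L and K is the node subtending ((E,((((L,C),(O,A)),(I,G)),(P,N))),((D,J),K)).
From L up to that node: 6 branches. From K up to the same node: 2 branches. Total: 6 + 2 = 8.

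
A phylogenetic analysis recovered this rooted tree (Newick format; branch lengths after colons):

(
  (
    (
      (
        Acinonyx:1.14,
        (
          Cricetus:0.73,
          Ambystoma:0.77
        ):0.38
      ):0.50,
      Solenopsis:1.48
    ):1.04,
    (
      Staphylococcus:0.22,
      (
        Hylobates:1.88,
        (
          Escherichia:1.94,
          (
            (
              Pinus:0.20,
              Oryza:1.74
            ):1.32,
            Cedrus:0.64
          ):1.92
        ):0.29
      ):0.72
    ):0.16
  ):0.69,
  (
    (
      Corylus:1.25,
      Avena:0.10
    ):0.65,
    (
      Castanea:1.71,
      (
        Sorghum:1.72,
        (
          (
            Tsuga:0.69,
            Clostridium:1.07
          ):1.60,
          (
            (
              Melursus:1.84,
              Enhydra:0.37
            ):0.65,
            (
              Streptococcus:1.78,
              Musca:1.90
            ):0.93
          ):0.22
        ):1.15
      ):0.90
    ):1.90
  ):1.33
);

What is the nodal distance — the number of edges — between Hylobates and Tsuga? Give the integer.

The MRCA of Hylobates and Tsuga is the root of the tree.
From Hylobates up to that node: 4 branches. From Tsuga up to the same node: 6 branches. Total: 4 + 6 = 10.

10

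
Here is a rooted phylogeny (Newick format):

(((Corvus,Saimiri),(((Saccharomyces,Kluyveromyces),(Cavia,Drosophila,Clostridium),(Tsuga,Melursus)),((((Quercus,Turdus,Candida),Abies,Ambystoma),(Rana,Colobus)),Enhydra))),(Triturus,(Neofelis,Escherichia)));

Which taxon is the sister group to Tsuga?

Tsuga attaches to the tree at the node subtending (Tsuga,Melursus).
The other lineage descending from that same node — the sister group — is the single tip Melursus.

Melursus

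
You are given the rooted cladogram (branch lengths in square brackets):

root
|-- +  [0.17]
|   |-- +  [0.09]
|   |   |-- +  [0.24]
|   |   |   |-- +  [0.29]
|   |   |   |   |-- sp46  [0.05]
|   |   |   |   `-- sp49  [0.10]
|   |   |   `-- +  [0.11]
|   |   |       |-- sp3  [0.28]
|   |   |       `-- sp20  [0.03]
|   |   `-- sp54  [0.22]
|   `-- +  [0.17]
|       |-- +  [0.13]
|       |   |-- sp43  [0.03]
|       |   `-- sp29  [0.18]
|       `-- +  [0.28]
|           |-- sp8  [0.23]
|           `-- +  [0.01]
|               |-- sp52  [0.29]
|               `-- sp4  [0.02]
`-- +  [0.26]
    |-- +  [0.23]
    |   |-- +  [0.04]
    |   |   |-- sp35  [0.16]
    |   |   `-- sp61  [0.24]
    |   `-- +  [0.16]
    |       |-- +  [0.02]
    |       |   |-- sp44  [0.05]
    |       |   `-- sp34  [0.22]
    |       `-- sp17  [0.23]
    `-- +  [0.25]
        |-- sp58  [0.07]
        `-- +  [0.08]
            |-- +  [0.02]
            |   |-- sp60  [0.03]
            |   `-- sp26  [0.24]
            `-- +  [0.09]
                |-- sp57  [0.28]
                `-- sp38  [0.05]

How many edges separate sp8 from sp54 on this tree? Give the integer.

5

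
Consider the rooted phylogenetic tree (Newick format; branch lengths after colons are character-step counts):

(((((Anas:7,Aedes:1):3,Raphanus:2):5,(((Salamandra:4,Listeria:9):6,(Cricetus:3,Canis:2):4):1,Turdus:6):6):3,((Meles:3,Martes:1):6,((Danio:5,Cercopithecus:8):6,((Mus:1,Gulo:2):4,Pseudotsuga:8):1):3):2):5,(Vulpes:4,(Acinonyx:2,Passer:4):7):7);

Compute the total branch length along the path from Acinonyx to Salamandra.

41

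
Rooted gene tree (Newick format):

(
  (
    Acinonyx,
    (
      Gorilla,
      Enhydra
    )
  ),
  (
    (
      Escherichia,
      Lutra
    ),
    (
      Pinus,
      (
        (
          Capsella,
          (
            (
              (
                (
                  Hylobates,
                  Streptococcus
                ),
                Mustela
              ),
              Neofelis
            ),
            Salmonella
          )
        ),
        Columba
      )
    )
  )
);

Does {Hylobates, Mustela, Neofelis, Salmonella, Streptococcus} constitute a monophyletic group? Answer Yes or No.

Yes

The most recent common ancestor of these taxa subtends ((((Hylobates,Streptococcus),Mustela),Neofelis),Salmonella).
That clade has exactly 5 tips — every listed taxon and nothing else — so the group is monophyletic.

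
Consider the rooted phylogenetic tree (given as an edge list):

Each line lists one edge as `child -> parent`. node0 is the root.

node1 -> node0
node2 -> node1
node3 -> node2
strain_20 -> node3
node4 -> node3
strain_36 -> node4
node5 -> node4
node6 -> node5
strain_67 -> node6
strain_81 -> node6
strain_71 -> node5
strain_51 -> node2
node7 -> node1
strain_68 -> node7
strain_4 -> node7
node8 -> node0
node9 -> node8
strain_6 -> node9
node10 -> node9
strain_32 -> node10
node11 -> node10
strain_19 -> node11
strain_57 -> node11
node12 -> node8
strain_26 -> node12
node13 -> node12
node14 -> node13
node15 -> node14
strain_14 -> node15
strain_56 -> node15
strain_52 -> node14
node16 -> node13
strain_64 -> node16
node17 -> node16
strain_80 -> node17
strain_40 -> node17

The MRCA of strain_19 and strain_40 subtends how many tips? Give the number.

11

The MRCA of strain_19 and strain_40 is the node subtending ((strain_6,(strain_32,(strain_19,strain_57))),(strain_26,(((strain_14,strain_56),strain_52),(strain_64,(strain_80,strain_40))))).
That clade contains 11 terminal taxa: strain_14, strain_19, strain_26, strain_32, strain_40, strain_52, strain_56, strain_57, strain_6, strain_64, strain_80.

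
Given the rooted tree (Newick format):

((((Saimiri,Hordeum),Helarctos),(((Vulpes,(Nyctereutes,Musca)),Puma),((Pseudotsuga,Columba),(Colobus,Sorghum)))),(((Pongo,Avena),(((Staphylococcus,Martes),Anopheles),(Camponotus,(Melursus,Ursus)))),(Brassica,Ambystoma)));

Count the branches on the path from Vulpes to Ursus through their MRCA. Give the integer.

The MRCA of Vulpes and Ursus is the root of the tree.
From Vulpes up to that node: 5 branches. From Ursus up to the same node: 6 branches. Total: 5 + 6 = 11.

11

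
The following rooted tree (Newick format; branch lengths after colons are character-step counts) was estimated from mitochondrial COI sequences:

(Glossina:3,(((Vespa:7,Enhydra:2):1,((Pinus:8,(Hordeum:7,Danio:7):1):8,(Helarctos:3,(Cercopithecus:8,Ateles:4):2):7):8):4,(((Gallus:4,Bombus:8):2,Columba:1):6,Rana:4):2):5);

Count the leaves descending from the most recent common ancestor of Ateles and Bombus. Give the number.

The MRCA of Ateles and Bombus is the node subtending (((Vespa,Enhydra),((Pinus,(Hordeum,Danio)),(Helarctos,(Cercopithecus,Ateles)))),(((Gallus,Bombus),Columba),Rana)).
That clade contains 12 terminal taxa: Ateles, Bombus, Cercopithecus, Columba, Danio, Enhydra, Gallus, Helarctos, Hordeum, Pinus, Rana, Vespa.

12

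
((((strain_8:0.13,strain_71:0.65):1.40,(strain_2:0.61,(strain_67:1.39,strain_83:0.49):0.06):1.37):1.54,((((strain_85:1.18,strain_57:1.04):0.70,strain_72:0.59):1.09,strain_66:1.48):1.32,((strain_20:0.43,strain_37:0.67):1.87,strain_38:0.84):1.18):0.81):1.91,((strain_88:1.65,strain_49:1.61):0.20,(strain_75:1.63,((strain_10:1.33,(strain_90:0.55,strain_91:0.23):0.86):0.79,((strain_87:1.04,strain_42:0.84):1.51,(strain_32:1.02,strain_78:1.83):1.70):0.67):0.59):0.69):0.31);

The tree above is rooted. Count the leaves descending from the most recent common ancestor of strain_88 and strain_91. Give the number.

The MRCA of strain_88 and strain_91 is the node subtending ((strain_88,strain_49),(strain_75,((strain_10,(strain_90,strain_91)),((strain_87,strain_42),(strain_32,strain_78))))).
That clade contains 10 terminal taxa: strain_10, strain_32, strain_42, strain_49, strain_75, strain_78, strain_87, strain_88, strain_90, strain_91.

10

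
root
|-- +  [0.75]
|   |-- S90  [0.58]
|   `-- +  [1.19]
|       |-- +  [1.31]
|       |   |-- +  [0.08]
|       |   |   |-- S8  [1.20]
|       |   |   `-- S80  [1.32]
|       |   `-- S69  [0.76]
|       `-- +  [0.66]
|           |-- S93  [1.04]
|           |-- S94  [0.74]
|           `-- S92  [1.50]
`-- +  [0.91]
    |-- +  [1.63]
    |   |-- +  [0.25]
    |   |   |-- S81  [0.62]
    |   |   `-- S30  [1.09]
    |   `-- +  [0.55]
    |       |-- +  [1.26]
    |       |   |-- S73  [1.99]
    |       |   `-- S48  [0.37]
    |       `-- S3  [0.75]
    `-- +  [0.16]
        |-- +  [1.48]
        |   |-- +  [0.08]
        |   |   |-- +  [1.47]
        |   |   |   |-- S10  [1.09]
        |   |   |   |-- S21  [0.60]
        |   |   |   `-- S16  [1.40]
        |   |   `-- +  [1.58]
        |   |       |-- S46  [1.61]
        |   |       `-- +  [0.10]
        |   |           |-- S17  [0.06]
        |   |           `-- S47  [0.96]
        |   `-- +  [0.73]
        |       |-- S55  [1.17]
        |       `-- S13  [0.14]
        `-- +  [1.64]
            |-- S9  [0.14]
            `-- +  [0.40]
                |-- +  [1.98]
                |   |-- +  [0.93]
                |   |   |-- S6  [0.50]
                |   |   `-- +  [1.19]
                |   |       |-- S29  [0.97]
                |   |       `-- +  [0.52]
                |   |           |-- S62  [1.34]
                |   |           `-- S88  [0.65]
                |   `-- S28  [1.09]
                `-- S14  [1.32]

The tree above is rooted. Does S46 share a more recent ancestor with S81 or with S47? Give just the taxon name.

S47

The MRCA of S46 and S47 subtends (S46,(S17,S47)) (3 taxa).
The MRCA of S46 and S81 subtends (((S81,S30),((S73,S48),S3)),((((S10,S21,S16),(S46,(S17,S47))),(S55,S13)),(S9,(((S6,(S29,(S62,S88))),S28),S14)))) (20 taxa).
The first is nested inside the second, so S46 shares a more recent common ancestor with S47.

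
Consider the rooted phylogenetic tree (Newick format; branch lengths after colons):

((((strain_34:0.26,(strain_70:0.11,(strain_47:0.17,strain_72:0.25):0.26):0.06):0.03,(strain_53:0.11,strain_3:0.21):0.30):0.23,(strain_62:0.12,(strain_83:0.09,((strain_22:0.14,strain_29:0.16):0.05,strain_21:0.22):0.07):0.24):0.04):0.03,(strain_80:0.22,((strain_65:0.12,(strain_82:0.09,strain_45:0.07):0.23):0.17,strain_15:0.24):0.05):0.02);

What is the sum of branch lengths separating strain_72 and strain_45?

The path runs strain_72 → … → MRCA → … → strain_45; the MRCA is the root of the tree.
Branch lengths along that path: 0.25 + 0.26 + 0.06 + 0.03 + 0.23 + 0.03 + 0.02 + 0.05 + 0.17 + 0.23 + 0.07 = 1.40.

1.40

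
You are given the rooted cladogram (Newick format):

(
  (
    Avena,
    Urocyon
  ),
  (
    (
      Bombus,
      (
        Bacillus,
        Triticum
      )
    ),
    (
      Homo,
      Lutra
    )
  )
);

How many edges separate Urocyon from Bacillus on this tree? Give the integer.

6

The MRCA of Urocyon and Bacillus is the root of the tree.
From Urocyon up to that node: 2 branches. From Bacillus up to the same node: 4 branches. Total: 2 + 4 = 6.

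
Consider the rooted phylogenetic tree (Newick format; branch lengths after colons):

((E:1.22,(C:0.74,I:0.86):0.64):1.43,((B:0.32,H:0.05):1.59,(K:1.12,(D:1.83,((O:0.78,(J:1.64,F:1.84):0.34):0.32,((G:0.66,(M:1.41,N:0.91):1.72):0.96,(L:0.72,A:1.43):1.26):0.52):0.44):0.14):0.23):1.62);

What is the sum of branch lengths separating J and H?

The path runs J → … → MRCA → … → H; the MRCA is the node subtending ((B,H),(K,(D,((O,(J,F)),((G,(M,N)),(L,A)))))).
Branch lengths along that path: 1.64 + 0.34 + 0.32 + 0.44 + 0.14 + 0.23 + 1.59 + 0.05 = 4.75.

4.75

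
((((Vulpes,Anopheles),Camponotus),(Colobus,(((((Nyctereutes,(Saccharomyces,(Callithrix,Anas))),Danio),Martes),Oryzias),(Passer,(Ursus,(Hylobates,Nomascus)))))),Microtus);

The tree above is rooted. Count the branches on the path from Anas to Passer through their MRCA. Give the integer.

9

The MRCA of Anas and Passer is the node subtending (((((Nyctereutes,(Saccharomyces,(Callithrix,Anas))),Danio),Martes),Oryzias),(Passer,(Ursus,(Hylobates,Nomascus)))).
From Anas up to that node: 7 branches. From Passer up to the same node: 2 branches. Total: 7 + 2 = 9.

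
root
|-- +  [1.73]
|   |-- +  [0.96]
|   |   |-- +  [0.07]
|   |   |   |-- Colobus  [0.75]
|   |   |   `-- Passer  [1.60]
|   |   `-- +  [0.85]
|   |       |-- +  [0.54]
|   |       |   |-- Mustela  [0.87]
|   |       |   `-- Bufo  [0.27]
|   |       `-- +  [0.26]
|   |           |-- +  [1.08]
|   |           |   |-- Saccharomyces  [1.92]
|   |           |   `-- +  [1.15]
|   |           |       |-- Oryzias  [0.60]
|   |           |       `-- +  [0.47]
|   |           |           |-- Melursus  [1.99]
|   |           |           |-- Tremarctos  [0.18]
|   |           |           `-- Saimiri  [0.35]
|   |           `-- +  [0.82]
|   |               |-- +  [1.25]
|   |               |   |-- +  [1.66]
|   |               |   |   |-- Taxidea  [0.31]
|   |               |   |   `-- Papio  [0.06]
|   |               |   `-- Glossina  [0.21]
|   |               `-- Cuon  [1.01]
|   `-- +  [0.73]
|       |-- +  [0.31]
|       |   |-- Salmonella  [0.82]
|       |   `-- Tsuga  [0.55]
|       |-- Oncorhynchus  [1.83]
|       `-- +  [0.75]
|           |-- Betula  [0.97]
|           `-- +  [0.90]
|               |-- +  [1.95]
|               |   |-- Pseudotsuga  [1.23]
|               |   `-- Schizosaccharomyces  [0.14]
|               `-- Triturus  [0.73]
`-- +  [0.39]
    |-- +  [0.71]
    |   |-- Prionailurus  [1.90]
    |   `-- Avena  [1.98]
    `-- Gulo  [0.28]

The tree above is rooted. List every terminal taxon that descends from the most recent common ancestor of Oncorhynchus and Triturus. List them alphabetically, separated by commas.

Betula, Oncorhynchus, Pseudotsuga, Salmonella, Schizosaccharomyces, Triturus, Tsuga

Tracing Oncorhynchus: it sits inside ((Salmonella,Tsuga),Oncorhynchus,(Betula,((Pseudotsuga,Schizosaccharomyces),Triturus))).
Tracing Triturus: it sits inside ((Pseudotsuga,Schizosaccharomyces),Triturus).
The smallest clade enclosing both is ((Salmonella,Tsuga),Oncorhynchus,(Betula,((Pseudotsuga,Schizosaccharomyces),Triturus))); the answer is its 7 terminal taxa in alphabetical order.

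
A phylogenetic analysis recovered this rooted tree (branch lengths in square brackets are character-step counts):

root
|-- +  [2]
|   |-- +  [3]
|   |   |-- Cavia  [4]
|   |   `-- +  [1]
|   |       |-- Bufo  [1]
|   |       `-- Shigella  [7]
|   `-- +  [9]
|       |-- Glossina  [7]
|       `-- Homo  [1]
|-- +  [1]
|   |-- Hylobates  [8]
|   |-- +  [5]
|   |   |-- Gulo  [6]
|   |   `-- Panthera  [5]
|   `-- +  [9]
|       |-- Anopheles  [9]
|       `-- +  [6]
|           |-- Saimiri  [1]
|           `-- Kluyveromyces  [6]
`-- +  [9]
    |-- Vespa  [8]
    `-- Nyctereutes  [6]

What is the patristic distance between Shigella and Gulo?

The path runs Shigella → … → MRCA → … → Gulo; the MRCA is the root of the tree.
Branch lengths along that path: 7 + 1 + 3 + 2 + 1 + 5 + 6 = 25.

25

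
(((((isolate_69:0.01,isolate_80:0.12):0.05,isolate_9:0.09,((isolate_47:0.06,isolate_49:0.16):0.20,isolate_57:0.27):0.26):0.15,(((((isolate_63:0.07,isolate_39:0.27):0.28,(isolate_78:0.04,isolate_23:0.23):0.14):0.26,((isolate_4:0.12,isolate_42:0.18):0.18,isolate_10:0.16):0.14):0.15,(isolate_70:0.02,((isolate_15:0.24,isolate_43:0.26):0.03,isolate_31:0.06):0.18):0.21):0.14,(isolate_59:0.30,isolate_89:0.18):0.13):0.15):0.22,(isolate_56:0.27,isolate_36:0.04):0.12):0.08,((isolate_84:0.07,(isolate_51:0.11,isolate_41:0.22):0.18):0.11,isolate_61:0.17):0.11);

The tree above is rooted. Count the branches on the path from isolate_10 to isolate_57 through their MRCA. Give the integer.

8

The MRCA of isolate_10 and isolate_57 is the node subtending (((isolate_69,isolate_80),isolate_9,((isolate_47,isolate_49),isolate_57)),(((((isolate_63,isolate_39),(isolate_78,isolate_23)),((isolate_4,isolate_42),isolate_10)),(isolate_70,((isolate_15,isolate_43),isolate_31))),(isolate_59,isolate_89))).
From isolate_10 up to that node: 5 branches. From isolate_57 up to the same node: 3 branches. Total: 5 + 3 = 8.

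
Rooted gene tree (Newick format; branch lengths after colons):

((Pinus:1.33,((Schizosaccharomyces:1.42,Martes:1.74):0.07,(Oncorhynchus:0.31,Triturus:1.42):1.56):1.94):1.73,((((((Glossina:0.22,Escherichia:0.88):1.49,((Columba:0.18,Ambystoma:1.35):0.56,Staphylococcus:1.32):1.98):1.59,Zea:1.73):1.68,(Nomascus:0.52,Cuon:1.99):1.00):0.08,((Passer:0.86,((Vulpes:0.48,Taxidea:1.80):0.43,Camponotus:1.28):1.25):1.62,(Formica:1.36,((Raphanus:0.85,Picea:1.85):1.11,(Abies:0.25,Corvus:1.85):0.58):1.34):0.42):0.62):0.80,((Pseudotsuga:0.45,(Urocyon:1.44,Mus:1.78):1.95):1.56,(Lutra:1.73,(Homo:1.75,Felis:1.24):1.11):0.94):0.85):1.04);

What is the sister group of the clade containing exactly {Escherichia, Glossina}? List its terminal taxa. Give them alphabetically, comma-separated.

The clade containing exactly {Escherichia, Glossina} attaches to the tree at the node subtending ((Glossina,Escherichia),((Columba,Ambystoma),Staphylococcus)).
The other lineage descending from that same node — the sister group — is ((Columba,Ambystoma),Staphylococcus); its 3 tips in alphabetical order are the answer.

Ambystoma, Columba, Staphylococcus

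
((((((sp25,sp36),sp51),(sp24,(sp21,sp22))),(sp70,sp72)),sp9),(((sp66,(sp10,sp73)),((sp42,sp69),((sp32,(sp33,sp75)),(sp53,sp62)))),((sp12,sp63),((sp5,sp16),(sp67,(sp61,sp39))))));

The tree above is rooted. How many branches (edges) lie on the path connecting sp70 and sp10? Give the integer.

The MRCA of sp70 and sp10 is the root of the tree.
From sp70 up to that node: 4 branches. From sp10 up to the same node: 5 branches. Total: 4 + 5 = 9.

9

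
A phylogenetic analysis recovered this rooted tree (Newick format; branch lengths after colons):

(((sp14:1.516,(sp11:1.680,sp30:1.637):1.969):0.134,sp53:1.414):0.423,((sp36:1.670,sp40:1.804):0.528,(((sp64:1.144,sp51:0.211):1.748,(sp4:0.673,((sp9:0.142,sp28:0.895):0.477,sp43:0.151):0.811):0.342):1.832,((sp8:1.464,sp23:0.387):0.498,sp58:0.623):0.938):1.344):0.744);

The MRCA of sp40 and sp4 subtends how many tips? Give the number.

11

The MRCA of sp40 and sp4 is the node subtending ((sp36,sp40),(((sp64,sp51),(sp4,((sp9,sp28),sp43))),((sp8,sp23),sp58))).
That clade contains 11 terminal taxa: sp23, sp28, sp36, sp4, sp40, sp43, sp51, sp58, sp64, sp8, sp9.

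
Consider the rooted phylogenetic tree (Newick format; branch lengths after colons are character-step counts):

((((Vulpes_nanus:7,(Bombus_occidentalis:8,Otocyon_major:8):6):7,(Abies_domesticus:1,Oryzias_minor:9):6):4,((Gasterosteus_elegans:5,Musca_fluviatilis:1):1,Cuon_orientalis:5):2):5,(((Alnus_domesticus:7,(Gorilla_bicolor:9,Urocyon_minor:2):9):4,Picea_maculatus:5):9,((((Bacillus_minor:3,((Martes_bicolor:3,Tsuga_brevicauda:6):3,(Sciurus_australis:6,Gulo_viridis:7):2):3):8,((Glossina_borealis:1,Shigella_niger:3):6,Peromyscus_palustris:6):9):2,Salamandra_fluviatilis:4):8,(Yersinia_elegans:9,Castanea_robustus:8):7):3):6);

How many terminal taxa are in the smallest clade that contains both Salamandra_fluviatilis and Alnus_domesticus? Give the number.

The MRCA of Salamandra_fluviatilis and Alnus_domesticus is the node subtending (((Alnus_domesticus,(Gorilla_bicolor,Urocyon_minor)),Picea_maculatus),((((Bacillus_minor,((Martes_bicolor,Tsuga_brevicauda),(Sciurus_australis,Gulo_viridis))),((Glossina_borealis,Shigella_niger),Peromyscus_palustris)),Salamandra_fluviatilis),(Yersinia_elegans,Castanea_robustus))).
That clade contains 15 terminal taxa: Alnus_domesticus, Bacillus_minor, Castanea_robustus, Glossina_borealis, Gorilla_bicolor, Gulo_viridis, Martes_bicolor, Peromyscus_palustris, Picea_maculatus, Salamandra_fluviatilis, Sciurus_australis, Shigella_niger, Tsuga_brevicauda, Urocyon_minor, Yersinia_elegans.

15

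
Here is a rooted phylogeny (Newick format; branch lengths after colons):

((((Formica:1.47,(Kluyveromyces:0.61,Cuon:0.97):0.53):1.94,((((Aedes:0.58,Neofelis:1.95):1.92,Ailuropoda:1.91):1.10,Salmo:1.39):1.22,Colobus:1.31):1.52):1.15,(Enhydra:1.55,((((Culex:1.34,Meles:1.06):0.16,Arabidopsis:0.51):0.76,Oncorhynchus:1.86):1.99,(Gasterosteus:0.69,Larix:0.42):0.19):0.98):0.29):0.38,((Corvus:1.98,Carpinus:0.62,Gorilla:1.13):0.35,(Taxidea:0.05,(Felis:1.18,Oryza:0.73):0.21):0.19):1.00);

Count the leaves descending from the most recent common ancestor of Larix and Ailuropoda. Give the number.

The MRCA of Larix and Ailuropoda is the node subtending (((Formica,(Kluyveromyces,Cuon)),((((Aedes,Neofelis),Ailuropoda),Salmo),Colobus)),(Enhydra,((((Culex,Meles),Arabidopsis),Oncorhynchus),(Gasterosteus,Larix)))).
That clade contains 15 terminal taxa: Aedes, Ailuropoda, Arabidopsis, Colobus, Culex, Cuon, Enhydra, Formica, Gasterosteus, Kluyveromyces, Larix, Meles, Neofelis, Oncorhynchus, Salmo.

15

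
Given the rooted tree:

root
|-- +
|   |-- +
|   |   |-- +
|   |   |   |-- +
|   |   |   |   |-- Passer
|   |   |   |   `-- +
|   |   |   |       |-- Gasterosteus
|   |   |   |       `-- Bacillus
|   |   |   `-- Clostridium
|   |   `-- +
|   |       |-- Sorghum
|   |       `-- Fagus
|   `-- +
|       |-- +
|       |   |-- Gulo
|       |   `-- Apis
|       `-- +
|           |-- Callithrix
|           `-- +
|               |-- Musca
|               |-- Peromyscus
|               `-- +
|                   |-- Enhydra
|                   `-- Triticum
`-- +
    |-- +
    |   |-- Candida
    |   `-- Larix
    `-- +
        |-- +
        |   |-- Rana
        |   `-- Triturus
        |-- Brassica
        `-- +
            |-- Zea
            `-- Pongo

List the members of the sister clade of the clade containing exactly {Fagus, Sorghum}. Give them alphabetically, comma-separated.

The clade containing exactly {Fagus, Sorghum} attaches to the tree at the node subtending (((Passer,(Gasterosteus,Bacillus)),Clostridium),(Sorghum,Fagus)).
The other lineage descending from that same node — the sister group — is ((Passer,(Gasterosteus,Bacillus)),Clostridium); its 4 tips in alphabetical order are the answer.

Bacillus, Clostridium, Gasterosteus, Passer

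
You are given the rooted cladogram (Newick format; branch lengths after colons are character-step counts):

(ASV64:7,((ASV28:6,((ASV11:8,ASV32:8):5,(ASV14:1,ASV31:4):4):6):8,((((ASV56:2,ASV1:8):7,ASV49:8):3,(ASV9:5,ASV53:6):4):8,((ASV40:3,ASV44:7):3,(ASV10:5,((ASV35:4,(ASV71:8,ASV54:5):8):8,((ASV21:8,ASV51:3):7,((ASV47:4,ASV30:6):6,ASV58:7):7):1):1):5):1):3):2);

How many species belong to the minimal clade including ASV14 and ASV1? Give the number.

The MRCA of ASV14 and ASV1 is the node subtending ((ASV28,((ASV11,ASV32),(ASV14,ASV31))),((((ASV56,ASV1),ASV49),(ASV9,ASV53)),((ASV40,ASV44),(ASV10,((ASV35,(ASV71,ASV54)),((ASV21,ASV51),((ASV47,ASV30),ASV58))))))).
That clade contains 21 terminal taxa: ASV1, ASV10, ASV11, ASV14, ASV21, ASV28, ASV30, ASV31, ASV32, ASV35, ASV40, ASV44, ASV47, ASV49, ASV51, ASV53, ASV54, ASV56, ASV58, ASV71, ASV9.

21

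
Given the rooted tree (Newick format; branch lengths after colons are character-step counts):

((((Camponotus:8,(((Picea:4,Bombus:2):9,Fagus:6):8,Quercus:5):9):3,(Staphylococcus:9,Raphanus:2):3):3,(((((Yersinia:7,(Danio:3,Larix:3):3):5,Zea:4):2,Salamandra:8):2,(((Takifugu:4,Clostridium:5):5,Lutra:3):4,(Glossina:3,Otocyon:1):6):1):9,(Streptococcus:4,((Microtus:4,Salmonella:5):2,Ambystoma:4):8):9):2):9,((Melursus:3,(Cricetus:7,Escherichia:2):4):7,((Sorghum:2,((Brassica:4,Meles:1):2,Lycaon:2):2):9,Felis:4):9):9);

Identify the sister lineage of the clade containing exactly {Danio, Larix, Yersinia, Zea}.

Salamandra

The clade containing exactly {Danio, Larix, Yersinia, Zea} attaches to the tree at the node subtending (((Yersinia,(Danio,Larix)),Zea),Salamandra).
The other lineage descending from that same node — the sister group — is the single tip Salamandra.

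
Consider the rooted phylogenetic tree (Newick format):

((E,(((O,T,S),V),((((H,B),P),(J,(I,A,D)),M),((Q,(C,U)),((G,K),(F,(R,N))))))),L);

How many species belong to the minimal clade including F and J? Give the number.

The MRCA of F and J is the node subtending ((((H,B),P),(J,(I,A,D)),M),((Q,(C,U)),((G,K),(F,(R,N))))).
That clade contains 16 terminal taxa: A, B, C, D, F, G, H, I, J, K, M, N, P, Q, R, U.

16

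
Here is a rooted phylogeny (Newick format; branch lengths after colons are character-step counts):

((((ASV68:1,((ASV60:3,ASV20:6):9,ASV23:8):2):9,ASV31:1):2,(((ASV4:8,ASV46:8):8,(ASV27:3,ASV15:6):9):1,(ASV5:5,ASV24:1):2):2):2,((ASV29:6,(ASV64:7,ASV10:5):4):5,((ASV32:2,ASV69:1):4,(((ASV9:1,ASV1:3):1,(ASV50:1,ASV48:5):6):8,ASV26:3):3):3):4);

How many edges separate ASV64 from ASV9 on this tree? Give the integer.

8

The MRCA of ASV64 and ASV9 is the node subtending ((ASV29,(ASV64,ASV10)),((ASV32,ASV69),(((ASV9,ASV1),(ASV50,ASV48)),ASV26))).
From ASV64 up to that node: 3 branches. From ASV9 up to the same node: 5 branches. Total: 3 + 5 = 8.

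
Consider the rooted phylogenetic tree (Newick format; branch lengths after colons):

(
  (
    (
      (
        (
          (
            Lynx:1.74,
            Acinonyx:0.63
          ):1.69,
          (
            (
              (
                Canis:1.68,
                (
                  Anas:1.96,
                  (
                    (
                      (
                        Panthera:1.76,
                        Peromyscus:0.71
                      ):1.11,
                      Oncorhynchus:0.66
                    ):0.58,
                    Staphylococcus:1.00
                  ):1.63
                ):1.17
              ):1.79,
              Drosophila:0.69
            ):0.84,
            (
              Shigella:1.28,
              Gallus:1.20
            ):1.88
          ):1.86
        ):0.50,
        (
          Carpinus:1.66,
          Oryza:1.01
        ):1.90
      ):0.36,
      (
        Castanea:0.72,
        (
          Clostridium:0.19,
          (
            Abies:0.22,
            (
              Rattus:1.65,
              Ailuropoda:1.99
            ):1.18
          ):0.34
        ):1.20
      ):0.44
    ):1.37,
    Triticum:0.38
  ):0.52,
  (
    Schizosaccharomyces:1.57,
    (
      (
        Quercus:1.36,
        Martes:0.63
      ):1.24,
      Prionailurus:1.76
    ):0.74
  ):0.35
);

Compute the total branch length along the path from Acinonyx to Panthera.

The path runs Acinonyx → … → MRCA → … → Panthera; the MRCA is the node subtending ((Lynx,Acinonyx),(((Canis,(Anas,(((Panthera,Peromyscus),Oncorhynchus),Staphylococcus))),Drosophila),(Shigella,Gallus))).
Branch lengths along that path: 0.63 + 1.69 + 1.86 + 0.84 + 1.79 + 1.17 + 1.63 + 0.58 + 1.11 + 1.76 = 13.06.

13.06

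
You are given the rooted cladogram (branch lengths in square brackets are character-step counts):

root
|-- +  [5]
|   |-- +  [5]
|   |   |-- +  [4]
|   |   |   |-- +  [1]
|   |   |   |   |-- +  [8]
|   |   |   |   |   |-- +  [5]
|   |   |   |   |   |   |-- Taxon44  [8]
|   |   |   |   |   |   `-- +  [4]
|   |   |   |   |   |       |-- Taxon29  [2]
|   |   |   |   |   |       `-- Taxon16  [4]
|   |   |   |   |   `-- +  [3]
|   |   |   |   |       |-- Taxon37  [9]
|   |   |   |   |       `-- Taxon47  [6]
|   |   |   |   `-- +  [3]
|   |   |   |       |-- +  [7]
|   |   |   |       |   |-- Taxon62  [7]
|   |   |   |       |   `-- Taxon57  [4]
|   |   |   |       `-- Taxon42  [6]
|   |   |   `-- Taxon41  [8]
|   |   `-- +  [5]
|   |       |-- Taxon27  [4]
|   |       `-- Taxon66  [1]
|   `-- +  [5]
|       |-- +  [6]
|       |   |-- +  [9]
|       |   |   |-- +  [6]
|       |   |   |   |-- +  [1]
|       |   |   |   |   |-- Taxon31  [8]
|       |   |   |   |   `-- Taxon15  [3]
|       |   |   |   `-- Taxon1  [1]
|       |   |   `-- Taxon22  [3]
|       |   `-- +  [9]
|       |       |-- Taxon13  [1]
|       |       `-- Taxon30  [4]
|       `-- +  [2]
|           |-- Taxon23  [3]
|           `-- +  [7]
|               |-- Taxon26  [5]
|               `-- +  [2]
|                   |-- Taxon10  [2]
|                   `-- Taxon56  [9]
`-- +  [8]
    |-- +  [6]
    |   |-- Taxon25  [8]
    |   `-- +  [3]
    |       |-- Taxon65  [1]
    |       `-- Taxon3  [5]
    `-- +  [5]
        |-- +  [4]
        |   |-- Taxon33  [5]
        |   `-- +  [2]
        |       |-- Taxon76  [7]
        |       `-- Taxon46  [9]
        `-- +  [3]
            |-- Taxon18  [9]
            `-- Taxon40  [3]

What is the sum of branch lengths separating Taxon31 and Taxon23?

35

The path runs Taxon31 → … → MRCA → … → Taxon23; the MRCA is the node subtending (((((Taxon31,Taxon15),Taxon1),Taxon22),(Taxon13,Taxon30)),(Taxon23,(Taxon26,(Taxon10,Taxon56)))).
Branch lengths along that path: 8 + 1 + 6 + 9 + 6 + 2 + 3 = 35.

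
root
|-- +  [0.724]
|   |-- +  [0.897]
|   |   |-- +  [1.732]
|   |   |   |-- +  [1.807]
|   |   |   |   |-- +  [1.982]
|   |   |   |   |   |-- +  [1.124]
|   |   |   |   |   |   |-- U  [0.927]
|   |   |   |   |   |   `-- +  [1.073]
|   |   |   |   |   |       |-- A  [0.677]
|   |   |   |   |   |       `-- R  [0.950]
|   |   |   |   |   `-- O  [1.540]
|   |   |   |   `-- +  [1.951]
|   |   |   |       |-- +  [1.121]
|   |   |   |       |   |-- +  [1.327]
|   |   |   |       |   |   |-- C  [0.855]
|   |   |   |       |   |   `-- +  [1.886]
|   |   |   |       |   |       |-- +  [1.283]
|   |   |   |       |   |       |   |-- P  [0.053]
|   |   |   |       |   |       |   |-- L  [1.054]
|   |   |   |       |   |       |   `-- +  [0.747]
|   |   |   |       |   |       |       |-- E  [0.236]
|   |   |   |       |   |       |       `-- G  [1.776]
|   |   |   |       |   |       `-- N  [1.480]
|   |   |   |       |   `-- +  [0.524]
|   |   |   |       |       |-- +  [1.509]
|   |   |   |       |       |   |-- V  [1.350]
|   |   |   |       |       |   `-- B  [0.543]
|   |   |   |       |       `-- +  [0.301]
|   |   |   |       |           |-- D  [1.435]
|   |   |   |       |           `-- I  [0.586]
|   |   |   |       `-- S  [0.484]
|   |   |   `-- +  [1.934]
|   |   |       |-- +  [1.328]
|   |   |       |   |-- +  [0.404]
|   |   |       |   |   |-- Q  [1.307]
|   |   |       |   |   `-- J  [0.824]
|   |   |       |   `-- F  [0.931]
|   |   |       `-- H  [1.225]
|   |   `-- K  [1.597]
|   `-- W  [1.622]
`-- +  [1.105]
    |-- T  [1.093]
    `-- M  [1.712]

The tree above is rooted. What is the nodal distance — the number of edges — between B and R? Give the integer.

9

The MRCA of B and R is the node subtending (((U,(A,R)),O),(((C,((P,L,(E,G)),N)),((V,B),(D,I))),S)).
From B up to that node: 5 branches. From R up to the same node: 4 branches. Total: 5 + 4 = 9.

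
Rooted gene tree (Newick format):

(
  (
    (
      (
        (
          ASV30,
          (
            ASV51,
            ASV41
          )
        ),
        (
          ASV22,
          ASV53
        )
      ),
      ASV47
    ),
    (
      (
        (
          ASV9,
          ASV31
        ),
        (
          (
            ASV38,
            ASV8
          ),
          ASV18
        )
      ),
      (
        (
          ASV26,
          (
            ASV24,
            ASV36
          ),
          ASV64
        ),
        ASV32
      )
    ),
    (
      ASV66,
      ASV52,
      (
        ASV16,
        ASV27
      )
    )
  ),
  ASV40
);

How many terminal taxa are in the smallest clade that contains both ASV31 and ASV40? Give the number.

The MRCA of ASV31 and ASV40 is the root, so the clade is the entire tree.
That clade contains 21 terminal taxa: ASV16, ASV18, ASV22, ASV24, ASV26, ASV27, ASV30, ASV31, ASV32, ASV36, ASV38, ASV40, ASV41, ASV47, ASV51, ASV52, ASV53, ASV64, ASV66, ASV8, ASV9.

21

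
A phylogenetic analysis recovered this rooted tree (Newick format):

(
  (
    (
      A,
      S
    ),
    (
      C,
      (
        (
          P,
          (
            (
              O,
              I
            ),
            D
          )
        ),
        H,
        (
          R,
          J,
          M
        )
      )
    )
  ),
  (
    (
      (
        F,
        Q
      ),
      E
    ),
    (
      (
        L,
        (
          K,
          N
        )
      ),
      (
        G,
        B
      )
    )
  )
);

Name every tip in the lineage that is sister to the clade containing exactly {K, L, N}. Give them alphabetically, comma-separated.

The clade containing exactly {K, L, N} attaches to the tree at the node subtending ((L,(K,N)),(G,B)).
The other lineage descending from that same node — the sister group — is (G,B); its 2 tips in alphabetical order are the answer.

B, G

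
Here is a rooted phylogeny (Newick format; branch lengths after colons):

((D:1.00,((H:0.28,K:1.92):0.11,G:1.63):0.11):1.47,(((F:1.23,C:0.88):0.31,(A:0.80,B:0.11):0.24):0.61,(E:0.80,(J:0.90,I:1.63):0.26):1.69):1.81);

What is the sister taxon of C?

F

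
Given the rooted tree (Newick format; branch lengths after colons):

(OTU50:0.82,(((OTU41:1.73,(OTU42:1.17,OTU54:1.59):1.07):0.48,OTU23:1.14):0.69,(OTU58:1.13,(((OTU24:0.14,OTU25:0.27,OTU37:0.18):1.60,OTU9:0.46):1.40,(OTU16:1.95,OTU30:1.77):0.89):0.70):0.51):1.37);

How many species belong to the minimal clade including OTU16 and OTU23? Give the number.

11

The MRCA of OTU16 and OTU23 is the node subtending (((OTU41,(OTU42,OTU54)),OTU23),(OTU58,(((OTU24,OTU25,OTU37),OTU9),(OTU16,OTU30)))).
That clade contains 11 terminal taxa: OTU16, OTU23, OTU24, OTU25, OTU30, OTU37, OTU41, OTU42, OTU54, OTU58, OTU9.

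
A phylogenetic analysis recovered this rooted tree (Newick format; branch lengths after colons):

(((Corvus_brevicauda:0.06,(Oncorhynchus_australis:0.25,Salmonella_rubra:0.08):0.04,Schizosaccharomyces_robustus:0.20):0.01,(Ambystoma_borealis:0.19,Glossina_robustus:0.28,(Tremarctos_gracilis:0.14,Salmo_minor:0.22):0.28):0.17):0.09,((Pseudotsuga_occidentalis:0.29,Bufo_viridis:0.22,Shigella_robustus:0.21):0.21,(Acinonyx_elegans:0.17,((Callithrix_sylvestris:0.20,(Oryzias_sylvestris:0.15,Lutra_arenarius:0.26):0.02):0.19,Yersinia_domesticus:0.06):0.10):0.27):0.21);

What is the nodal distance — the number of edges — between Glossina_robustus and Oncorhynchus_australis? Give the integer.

5

The MRCA of Glossina_robustus and Oncorhynchus_australis is the node subtending ((Corvus_brevicauda,(Oncorhynchus_australis,Salmonella_rubra),Schizosaccharomyces_robustus),(Ambystoma_borealis,Glossina_robustus,(Tremarctos_gracilis,Salmo_minor))).
From Glossina_robustus up to that node: 2 branches. From Oncorhynchus_australis up to the same node: 3 branches. Total: 2 + 3 = 5.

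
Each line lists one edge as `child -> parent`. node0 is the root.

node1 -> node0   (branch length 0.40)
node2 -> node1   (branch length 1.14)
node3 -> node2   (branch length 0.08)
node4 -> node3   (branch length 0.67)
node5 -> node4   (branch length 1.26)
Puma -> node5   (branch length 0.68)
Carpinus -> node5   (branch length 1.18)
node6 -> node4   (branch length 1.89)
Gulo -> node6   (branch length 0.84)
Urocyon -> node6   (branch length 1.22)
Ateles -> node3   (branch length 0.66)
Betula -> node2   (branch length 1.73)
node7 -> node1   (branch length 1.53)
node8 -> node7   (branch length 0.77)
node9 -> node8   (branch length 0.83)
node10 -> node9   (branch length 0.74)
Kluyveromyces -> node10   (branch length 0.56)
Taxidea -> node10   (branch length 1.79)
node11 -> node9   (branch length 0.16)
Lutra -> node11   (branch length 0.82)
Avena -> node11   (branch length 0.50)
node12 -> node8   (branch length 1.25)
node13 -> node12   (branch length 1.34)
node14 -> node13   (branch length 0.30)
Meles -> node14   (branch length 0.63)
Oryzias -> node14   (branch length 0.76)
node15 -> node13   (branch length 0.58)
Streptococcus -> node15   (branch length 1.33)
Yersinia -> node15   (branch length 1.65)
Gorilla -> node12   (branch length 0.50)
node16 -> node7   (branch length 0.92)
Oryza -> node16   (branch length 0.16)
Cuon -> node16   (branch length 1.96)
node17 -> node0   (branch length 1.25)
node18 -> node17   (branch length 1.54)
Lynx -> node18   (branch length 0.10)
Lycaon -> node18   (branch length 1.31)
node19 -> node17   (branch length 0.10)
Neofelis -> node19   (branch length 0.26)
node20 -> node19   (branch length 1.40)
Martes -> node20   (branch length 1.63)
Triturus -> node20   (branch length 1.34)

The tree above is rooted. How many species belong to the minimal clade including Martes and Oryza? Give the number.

22

The MRCA of Martes and Oryza is the root, so the clade is the entire tree.
That clade contains 22 terminal taxa: Ateles, Avena, Betula, Carpinus, Cuon, Gorilla, Gulo, Kluyveromyces, Lutra, Lycaon, Lynx, Martes, Meles, Neofelis, Oryza, Oryzias, Puma, Streptococcus, Taxidea, Triturus, Urocyon, Yersinia.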